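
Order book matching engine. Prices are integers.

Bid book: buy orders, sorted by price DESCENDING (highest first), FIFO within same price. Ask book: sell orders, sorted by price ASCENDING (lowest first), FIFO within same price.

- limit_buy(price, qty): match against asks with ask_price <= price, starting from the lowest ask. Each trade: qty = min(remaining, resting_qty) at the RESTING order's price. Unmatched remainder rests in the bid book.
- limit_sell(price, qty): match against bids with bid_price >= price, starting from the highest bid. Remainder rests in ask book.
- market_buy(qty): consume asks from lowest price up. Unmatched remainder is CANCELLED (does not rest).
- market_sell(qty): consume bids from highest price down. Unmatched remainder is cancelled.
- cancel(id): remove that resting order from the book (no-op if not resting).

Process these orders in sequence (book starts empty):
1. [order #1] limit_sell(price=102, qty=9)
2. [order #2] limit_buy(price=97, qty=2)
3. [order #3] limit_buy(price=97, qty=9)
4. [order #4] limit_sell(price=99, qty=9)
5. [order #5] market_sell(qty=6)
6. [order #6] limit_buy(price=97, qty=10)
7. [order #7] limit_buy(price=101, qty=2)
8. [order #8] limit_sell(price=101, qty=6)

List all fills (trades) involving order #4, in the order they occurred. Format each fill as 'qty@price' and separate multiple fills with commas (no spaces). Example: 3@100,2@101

Answer: 2@99

Derivation:
After op 1 [order #1] limit_sell(price=102, qty=9): fills=none; bids=[-] asks=[#1:9@102]
After op 2 [order #2] limit_buy(price=97, qty=2): fills=none; bids=[#2:2@97] asks=[#1:9@102]
After op 3 [order #3] limit_buy(price=97, qty=9): fills=none; bids=[#2:2@97 #3:9@97] asks=[#1:9@102]
After op 4 [order #4] limit_sell(price=99, qty=9): fills=none; bids=[#2:2@97 #3:9@97] asks=[#4:9@99 #1:9@102]
After op 5 [order #5] market_sell(qty=6): fills=#2x#5:2@97 #3x#5:4@97; bids=[#3:5@97] asks=[#4:9@99 #1:9@102]
After op 6 [order #6] limit_buy(price=97, qty=10): fills=none; bids=[#3:5@97 #6:10@97] asks=[#4:9@99 #1:9@102]
After op 7 [order #7] limit_buy(price=101, qty=2): fills=#7x#4:2@99; bids=[#3:5@97 #6:10@97] asks=[#4:7@99 #1:9@102]
After op 8 [order #8] limit_sell(price=101, qty=6): fills=none; bids=[#3:5@97 #6:10@97] asks=[#4:7@99 #8:6@101 #1:9@102]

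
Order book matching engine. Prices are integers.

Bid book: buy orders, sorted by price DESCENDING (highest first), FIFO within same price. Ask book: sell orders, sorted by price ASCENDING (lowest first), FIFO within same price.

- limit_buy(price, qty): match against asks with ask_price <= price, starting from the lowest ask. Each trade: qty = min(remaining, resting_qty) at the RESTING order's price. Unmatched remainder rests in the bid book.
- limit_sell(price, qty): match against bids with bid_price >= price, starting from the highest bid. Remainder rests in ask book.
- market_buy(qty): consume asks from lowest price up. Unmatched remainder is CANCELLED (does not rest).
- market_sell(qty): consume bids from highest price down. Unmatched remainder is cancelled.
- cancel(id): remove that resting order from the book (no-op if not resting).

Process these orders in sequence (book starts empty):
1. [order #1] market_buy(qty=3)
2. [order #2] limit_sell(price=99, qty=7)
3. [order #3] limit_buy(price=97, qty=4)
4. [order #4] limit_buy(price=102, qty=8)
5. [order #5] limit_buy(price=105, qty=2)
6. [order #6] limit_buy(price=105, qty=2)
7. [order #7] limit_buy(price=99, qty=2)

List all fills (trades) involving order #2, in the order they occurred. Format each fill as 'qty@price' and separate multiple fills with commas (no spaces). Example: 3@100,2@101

After op 1 [order #1] market_buy(qty=3): fills=none; bids=[-] asks=[-]
After op 2 [order #2] limit_sell(price=99, qty=7): fills=none; bids=[-] asks=[#2:7@99]
After op 3 [order #3] limit_buy(price=97, qty=4): fills=none; bids=[#3:4@97] asks=[#2:7@99]
After op 4 [order #4] limit_buy(price=102, qty=8): fills=#4x#2:7@99; bids=[#4:1@102 #3:4@97] asks=[-]
After op 5 [order #5] limit_buy(price=105, qty=2): fills=none; bids=[#5:2@105 #4:1@102 #3:4@97] asks=[-]
After op 6 [order #6] limit_buy(price=105, qty=2): fills=none; bids=[#5:2@105 #6:2@105 #4:1@102 #3:4@97] asks=[-]
After op 7 [order #7] limit_buy(price=99, qty=2): fills=none; bids=[#5:2@105 #6:2@105 #4:1@102 #7:2@99 #3:4@97] asks=[-]

Answer: 7@99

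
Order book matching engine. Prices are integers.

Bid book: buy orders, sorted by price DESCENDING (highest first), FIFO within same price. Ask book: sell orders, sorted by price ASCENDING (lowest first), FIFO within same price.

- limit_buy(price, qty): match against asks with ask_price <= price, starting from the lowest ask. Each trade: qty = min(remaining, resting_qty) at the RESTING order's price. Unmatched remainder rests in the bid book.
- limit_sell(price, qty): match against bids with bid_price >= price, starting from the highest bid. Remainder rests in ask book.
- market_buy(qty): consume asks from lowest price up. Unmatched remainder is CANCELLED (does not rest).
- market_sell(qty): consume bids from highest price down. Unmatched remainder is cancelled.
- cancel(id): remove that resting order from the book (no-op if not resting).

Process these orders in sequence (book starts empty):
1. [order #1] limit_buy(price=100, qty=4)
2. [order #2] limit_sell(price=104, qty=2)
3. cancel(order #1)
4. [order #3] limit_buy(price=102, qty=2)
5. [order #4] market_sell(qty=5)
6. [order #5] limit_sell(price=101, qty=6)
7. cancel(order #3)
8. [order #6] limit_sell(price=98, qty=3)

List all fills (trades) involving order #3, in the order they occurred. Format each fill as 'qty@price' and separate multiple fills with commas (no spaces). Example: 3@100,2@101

Answer: 2@102

Derivation:
After op 1 [order #1] limit_buy(price=100, qty=4): fills=none; bids=[#1:4@100] asks=[-]
After op 2 [order #2] limit_sell(price=104, qty=2): fills=none; bids=[#1:4@100] asks=[#2:2@104]
After op 3 cancel(order #1): fills=none; bids=[-] asks=[#2:2@104]
After op 4 [order #3] limit_buy(price=102, qty=2): fills=none; bids=[#3:2@102] asks=[#2:2@104]
After op 5 [order #4] market_sell(qty=5): fills=#3x#4:2@102; bids=[-] asks=[#2:2@104]
After op 6 [order #5] limit_sell(price=101, qty=6): fills=none; bids=[-] asks=[#5:6@101 #2:2@104]
After op 7 cancel(order #3): fills=none; bids=[-] asks=[#5:6@101 #2:2@104]
After op 8 [order #6] limit_sell(price=98, qty=3): fills=none; bids=[-] asks=[#6:3@98 #5:6@101 #2:2@104]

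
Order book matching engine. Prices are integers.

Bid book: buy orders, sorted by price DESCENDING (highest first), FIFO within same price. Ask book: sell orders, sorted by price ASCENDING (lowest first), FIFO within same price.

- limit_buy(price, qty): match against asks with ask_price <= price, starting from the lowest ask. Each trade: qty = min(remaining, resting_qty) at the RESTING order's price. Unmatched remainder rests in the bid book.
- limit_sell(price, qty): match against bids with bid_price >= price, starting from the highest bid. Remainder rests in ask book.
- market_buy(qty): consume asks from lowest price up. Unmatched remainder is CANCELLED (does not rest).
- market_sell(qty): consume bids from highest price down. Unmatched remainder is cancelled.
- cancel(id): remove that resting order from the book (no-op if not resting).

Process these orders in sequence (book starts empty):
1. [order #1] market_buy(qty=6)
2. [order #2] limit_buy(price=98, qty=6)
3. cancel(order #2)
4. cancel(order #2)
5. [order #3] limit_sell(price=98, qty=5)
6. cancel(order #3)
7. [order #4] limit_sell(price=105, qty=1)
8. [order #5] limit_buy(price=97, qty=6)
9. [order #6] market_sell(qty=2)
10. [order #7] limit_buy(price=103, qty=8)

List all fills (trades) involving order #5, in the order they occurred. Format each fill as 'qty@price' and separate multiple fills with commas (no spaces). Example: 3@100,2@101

Answer: 2@97

Derivation:
After op 1 [order #1] market_buy(qty=6): fills=none; bids=[-] asks=[-]
After op 2 [order #2] limit_buy(price=98, qty=6): fills=none; bids=[#2:6@98] asks=[-]
After op 3 cancel(order #2): fills=none; bids=[-] asks=[-]
After op 4 cancel(order #2): fills=none; bids=[-] asks=[-]
After op 5 [order #3] limit_sell(price=98, qty=5): fills=none; bids=[-] asks=[#3:5@98]
After op 6 cancel(order #3): fills=none; bids=[-] asks=[-]
After op 7 [order #4] limit_sell(price=105, qty=1): fills=none; bids=[-] asks=[#4:1@105]
After op 8 [order #5] limit_buy(price=97, qty=6): fills=none; bids=[#5:6@97] asks=[#4:1@105]
After op 9 [order #6] market_sell(qty=2): fills=#5x#6:2@97; bids=[#5:4@97] asks=[#4:1@105]
After op 10 [order #7] limit_buy(price=103, qty=8): fills=none; bids=[#7:8@103 #5:4@97] asks=[#4:1@105]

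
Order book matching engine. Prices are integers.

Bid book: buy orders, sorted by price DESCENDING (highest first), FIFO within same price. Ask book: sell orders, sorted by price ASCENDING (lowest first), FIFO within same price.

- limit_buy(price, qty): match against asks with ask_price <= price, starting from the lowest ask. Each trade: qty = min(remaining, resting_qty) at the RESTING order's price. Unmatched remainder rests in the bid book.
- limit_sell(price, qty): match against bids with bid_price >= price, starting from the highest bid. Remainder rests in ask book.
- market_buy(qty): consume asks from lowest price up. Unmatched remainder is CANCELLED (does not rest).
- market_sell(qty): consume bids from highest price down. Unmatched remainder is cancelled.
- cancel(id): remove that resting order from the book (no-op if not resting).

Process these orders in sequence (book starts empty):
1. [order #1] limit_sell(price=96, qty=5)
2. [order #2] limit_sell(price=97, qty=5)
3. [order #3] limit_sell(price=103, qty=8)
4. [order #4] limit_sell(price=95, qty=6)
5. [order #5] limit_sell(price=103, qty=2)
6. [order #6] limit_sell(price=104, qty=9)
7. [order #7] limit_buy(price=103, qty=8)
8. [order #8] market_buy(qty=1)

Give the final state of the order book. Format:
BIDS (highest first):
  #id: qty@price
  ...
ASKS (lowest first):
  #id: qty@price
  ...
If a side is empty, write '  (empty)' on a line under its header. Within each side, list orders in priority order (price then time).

After op 1 [order #1] limit_sell(price=96, qty=5): fills=none; bids=[-] asks=[#1:5@96]
After op 2 [order #2] limit_sell(price=97, qty=5): fills=none; bids=[-] asks=[#1:5@96 #2:5@97]
After op 3 [order #3] limit_sell(price=103, qty=8): fills=none; bids=[-] asks=[#1:5@96 #2:5@97 #3:8@103]
After op 4 [order #4] limit_sell(price=95, qty=6): fills=none; bids=[-] asks=[#4:6@95 #1:5@96 #2:5@97 #3:8@103]
After op 5 [order #5] limit_sell(price=103, qty=2): fills=none; bids=[-] asks=[#4:6@95 #1:5@96 #2:5@97 #3:8@103 #5:2@103]
After op 6 [order #6] limit_sell(price=104, qty=9): fills=none; bids=[-] asks=[#4:6@95 #1:5@96 #2:5@97 #3:8@103 #5:2@103 #6:9@104]
After op 7 [order #7] limit_buy(price=103, qty=8): fills=#7x#4:6@95 #7x#1:2@96; bids=[-] asks=[#1:3@96 #2:5@97 #3:8@103 #5:2@103 #6:9@104]
After op 8 [order #8] market_buy(qty=1): fills=#8x#1:1@96; bids=[-] asks=[#1:2@96 #2:5@97 #3:8@103 #5:2@103 #6:9@104]

Answer: BIDS (highest first):
  (empty)
ASKS (lowest first):
  #1: 2@96
  #2: 5@97
  #3: 8@103
  #5: 2@103
  #6: 9@104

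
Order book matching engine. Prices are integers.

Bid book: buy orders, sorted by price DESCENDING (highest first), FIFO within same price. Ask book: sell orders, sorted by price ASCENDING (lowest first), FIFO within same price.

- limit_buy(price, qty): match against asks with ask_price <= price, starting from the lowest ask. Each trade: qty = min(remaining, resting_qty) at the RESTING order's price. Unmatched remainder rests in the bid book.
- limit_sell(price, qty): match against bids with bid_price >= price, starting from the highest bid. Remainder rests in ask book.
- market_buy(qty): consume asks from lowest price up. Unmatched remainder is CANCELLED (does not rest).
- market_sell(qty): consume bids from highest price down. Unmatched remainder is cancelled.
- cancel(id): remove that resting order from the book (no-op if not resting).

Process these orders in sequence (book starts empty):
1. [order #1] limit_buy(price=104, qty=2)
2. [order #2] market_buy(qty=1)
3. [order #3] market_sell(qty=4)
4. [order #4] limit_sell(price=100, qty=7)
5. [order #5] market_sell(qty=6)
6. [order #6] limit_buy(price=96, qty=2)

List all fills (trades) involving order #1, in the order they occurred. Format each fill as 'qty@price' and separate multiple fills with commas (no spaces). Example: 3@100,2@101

After op 1 [order #1] limit_buy(price=104, qty=2): fills=none; bids=[#1:2@104] asks=[-]
After op 2 [order #2] market_buy(qty=1): fills=none; bids=[#1:2@104] asks=[-]
After op 3 [order #3] market_sell(qty=4): fills=#1x#3:2@104; bids=[-] asks=[-]
After op 4 [order #4] limit_sell(price=100, qty=7): fills=none; bids=[-] asks=[#4:7@100]
After op 5 [order #5] market_sell(qty=6): fills=none; bids=[-] asks=[#4:7@100]
After op 6 [order #6] limit_buy(price=96, qty=2): fills=none; bids=[#6:2@96] asks=[#4:7@100]

Answer: 2@104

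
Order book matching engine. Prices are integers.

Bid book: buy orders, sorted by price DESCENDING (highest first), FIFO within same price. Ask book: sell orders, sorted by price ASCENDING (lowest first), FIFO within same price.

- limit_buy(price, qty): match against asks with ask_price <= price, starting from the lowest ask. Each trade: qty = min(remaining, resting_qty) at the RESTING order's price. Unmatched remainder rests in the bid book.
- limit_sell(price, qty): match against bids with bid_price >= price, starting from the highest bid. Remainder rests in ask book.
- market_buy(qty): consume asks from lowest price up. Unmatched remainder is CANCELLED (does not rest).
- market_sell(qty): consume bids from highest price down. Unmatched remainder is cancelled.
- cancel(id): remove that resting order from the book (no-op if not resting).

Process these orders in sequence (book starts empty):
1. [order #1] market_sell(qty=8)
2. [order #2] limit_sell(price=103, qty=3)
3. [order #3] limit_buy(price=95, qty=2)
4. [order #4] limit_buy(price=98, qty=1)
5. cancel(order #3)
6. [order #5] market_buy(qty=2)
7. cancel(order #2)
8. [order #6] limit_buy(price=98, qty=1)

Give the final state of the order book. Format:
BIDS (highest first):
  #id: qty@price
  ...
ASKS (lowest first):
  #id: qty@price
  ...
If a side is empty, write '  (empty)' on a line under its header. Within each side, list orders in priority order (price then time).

After op 1 [order #1] market_sell(qty=8): fills=none; bids=[-] asks=[-]
After op 2 [order #2] limit_sell(price=103, qty=3): fills=none; bids=[-] asks=[#2:3@103]
After op 3 [order #3] limit_buy(price=95, qty=2): fills=none; bids=[#3:2@95] asks=[#2:3@103]
After op 4 [order #4] limit_buy(price=98, qty=1): fills=none; bids=[#4:1@98 #3:2@95] asks=[#2:3@103]
After op 5 cancel(order #3): fills=none; bids=[#4:1@98] asks=[#2:3@103]
After op 6 [order #5] market_buy(qty=2): fills=#5x#2:2@103; bids=[#4:1@98] asks=[#2:1@103]
After op 7 cancel(order #2): fills=none; bids=[#4:1@98] asks=[-]
After op 8 [order #6] limit_buy(price=98, qty=1): fills=none; bids=[#4:1@98 #6:1@98] asks=[-]

Answer: BIDS (highest first):
  #4: 1@98
  #6: 1@98
ASKS (lowest first):
  (empty)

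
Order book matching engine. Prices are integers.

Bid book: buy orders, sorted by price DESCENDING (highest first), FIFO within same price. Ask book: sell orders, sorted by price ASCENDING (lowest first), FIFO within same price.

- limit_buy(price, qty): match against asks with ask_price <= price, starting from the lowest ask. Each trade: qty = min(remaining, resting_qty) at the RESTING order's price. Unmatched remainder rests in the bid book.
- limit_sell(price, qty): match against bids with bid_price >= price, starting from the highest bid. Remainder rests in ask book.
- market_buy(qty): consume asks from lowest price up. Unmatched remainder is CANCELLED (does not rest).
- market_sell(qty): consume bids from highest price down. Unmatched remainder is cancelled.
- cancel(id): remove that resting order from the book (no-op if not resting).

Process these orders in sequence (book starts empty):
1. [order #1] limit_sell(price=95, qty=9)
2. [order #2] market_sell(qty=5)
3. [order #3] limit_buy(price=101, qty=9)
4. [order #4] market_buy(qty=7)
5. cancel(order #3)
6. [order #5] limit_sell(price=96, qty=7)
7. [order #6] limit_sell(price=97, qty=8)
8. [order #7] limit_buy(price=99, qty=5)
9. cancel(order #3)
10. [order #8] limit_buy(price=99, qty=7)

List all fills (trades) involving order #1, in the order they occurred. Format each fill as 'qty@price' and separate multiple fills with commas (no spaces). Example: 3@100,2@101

After op 1 [order #1] limit_sell(price=95, qty=9): fills=none; bids=[-] asks=[#1:9@95]
After op 2 [order #2] market_sell(qty=5): fills=none; bids=[-] asks=[#1:9@95]
After op 3 [order #3] limit_buy(price=101, qty=9): fills=#3x#1:9@95; bids=[-] asks=[-]
After op 4 [order #4] market_buy(qty=7): fills=none; bids=[-] asks=[-]
After op 5 cancel(order #3): fills=none; bids=[-] asks=[-]
After op 6 [order #5] limit_sell(price=96, qty=7): fills=none; bids=[-] asks=[#5:7@96]
After op 7 [order #6] limit_sell(price=97, qty=8): fills=none; bids=[-] asks=[#5:7@96 #6:8@97]
After op 8 [order #7] limit_buy(price=99, qty=5): fills=#7x#5:5@96; bids=[-] asks=[#5:2@96 #6:8@97]
After op 9 cancel(order #3): fills=none; bids=[-] asks=[#5:2@96 #6:8@97]
After op 10 [order #8] limit_buy(price=99, qty=7): fills=#8x#5:2@96 #8x#6:5@97; bids=[-] asks=[#6:3@97]

Answer: 9@95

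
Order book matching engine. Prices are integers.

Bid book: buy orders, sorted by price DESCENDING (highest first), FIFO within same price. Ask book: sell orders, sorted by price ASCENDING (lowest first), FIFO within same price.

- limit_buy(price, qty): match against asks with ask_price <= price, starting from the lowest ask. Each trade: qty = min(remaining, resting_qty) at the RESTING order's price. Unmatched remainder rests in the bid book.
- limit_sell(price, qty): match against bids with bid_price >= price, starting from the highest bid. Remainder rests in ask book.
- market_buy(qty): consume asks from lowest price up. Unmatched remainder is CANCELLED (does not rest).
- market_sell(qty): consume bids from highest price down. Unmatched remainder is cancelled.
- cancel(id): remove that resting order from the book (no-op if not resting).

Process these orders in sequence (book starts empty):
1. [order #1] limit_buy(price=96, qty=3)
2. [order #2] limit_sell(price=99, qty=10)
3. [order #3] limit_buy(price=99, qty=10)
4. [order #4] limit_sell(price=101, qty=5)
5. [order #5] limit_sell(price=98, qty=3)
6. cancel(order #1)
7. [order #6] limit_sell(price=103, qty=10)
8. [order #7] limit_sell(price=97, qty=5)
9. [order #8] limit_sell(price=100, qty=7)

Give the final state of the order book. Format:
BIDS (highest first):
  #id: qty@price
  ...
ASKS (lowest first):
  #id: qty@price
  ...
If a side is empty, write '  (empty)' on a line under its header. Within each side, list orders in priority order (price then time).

Answer: BIDS (highest first):
  (empty)
ASKS (lowest first):
  #7: 5@97
  #5: 3@98
  #8: 7@100
  #4: 5@101
  #6: 10@103

Derivation:
After op 1 [order #1] limit_buy(price=96, qty=3): fills=none; bids=[#1:3@96] asks=[-]
After op 2 [order #2] limit_sell(price=99, qty=10): fills=none; bids=[#1:3@96] asks=[#2:10@99]
After op 3 [order #3] limit_buy(price=99, qty=10): fills=#3x#2:10@99; bids=[#1:3@96] asks=[-]
After op 4 [order #4] limit_sell(price=101, qty=5): fills=none; bids=[#1:3@96] asks=[#4:5@101]
After op 5 [order #5] limit_sell(price=98, qty=3): fills=none; bids=[#1:3@96] asks=[#5:3@98 #4:5@101]
After op 6 cancel(order #1): fills=none; bids=[-] asks=[#5:3@98 #4:5@101]
After op 7 [order #6] limit_sell(price=103, qty=10): fills=none; bids=[-] asks=[#5:3@98 #4:5@101 #6:10@103]
After op 8 [order #7] limit_sell(price=97, qty=5): fills=none; bids=[-] asks=[#7:5@97 #5:3@98 #4:5@101 #6:10@103]
After op 9 [order #8] limit_sell(price=100, qty=7): fills=none; bids=[-] asks=[#7:5@97 #5:3@98 #8:7@100 #4:5@101 #6:10@103]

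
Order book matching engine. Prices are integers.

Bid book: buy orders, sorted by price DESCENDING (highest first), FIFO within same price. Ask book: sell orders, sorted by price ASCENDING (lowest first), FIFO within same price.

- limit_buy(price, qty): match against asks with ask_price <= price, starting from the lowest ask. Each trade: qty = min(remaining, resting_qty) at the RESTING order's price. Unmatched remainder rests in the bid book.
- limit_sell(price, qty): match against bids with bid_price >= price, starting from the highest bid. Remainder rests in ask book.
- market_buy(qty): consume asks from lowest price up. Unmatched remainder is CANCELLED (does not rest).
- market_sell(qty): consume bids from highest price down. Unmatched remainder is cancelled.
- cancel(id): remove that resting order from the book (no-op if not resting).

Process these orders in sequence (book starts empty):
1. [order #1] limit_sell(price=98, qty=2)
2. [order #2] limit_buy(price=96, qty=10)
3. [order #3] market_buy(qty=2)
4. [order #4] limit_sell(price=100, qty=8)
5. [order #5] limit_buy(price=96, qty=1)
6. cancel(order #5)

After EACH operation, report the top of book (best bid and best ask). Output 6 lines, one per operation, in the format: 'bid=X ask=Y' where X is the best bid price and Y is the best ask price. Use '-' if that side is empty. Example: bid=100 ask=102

After op 1 [order #1] limit_sell(price=98, qty=2): fills=none; bids=[-] asks=[#1:2@98]
After op 2 [order #2] limit_buy(price=96, qty=10): fills=none; bids=[#2:10@96] asks=[#1:2@98]
After op 3 [order #3] market_buy(qty=2): fills=#3x#1:2@98; bids=[#2:10@96] asks=[-]
After op 4 [order #4] limit_sell(price=100, qty=8): fills=none; bids=[#2:10@96] asks=[#4:8@100]
After op 5 [order #5] limit_buy(price=96, qty=1): fills=none; bids=[#2:10@96 #5:1@96] asks=[#4:8@100]
After op 6 cancel(order #5): fills=none; bids=[#2:10@96] asks=[#4:8@100]

Answer: bid=- ask=98
bid=96 ask=98
bid=96 ask=-
bid=96 ask=100
bid=96 ask=100
bid=96 ask=100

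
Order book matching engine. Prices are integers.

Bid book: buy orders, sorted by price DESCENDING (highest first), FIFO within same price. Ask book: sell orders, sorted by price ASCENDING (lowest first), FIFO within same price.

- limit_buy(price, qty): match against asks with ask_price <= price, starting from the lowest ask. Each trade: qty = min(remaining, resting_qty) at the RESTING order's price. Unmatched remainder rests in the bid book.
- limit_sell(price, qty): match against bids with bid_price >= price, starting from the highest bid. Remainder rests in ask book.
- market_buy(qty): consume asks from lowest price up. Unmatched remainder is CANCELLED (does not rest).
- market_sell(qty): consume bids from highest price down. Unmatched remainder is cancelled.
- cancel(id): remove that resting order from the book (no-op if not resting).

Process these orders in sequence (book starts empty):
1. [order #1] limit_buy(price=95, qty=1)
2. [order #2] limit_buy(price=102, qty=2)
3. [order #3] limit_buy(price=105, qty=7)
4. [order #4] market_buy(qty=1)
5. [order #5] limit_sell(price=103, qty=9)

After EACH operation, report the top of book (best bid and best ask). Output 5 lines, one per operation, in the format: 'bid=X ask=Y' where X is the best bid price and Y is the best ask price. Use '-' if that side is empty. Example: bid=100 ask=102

Answer: bid=95 ask=-
bid=102 ask=-
bid=105 ask=-
bid=105 ask=-
bid=102 ask=103

Derivation:
After op 1 [order #1] limit_buy(price=95, qty=1): fills=none; bids=[#1:1@95] asks=[-]
After op 2 [order #2] limit_buy(price=102, qty=2): fills=none; bids=[#2:2@102 #1:1@95] asks=[-]
After op 3 [order #3] limit_buy(price=105, qty=7): fills=none; bids=[#3:7@105 #2:2@102 #1:1@95] asks=[-]
After op 4 [order #4] market_buy(qty=1): fills=none; bids=[#3:7@105 #2:2@102 #1:1@95] asks=[-]
After op 5 [order #5] limit_sell(price=103, qty=9): fills=#3x#5:7@105; bids=[#2:2@102 #1:1@95] asks=[#5:2@103]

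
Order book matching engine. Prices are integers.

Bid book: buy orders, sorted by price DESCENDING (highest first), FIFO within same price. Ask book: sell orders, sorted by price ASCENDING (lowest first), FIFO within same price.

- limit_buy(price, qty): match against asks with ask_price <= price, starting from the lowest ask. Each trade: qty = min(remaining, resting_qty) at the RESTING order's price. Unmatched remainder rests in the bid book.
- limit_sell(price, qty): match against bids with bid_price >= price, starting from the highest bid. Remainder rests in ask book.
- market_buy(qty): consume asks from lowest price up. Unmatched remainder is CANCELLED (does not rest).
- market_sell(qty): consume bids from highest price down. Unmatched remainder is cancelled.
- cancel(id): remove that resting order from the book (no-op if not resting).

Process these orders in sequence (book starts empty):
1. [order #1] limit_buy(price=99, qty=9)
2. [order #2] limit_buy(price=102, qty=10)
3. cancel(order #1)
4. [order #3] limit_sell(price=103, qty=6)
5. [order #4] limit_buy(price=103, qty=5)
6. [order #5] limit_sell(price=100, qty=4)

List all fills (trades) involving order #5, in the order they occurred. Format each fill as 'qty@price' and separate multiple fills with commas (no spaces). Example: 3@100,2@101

After op 1 [order #1] limit_buy(price=99, qty=9): fills=none; bids=[#1:9@99] asks=[-]
After op 2 [order #2] limit_buy(price=102, qty=10): fills=none; bids=[#2:10@102 #1:9@99] asks=[-]
After op 3 cancel(order #1): fills=none; bids=[#2:10@102] asks=[-]
After op 4 [order #3] limit_sell(price=103, qty=6): fills=none; bids=[#2:10@102] asks=[#3:6@103]
After op 5 [order #4] limit_buy(price=103, qty=5): fills=#4x#3:5@103; bids=[#2:10@102] asks=[#3:1@103]
After op 6 [order #5] limit_sell(price=100, qty=4): fills=#2x#5:4@102; bids=[#2:6@102] asks=[#3:1@103]

Answer: 4@102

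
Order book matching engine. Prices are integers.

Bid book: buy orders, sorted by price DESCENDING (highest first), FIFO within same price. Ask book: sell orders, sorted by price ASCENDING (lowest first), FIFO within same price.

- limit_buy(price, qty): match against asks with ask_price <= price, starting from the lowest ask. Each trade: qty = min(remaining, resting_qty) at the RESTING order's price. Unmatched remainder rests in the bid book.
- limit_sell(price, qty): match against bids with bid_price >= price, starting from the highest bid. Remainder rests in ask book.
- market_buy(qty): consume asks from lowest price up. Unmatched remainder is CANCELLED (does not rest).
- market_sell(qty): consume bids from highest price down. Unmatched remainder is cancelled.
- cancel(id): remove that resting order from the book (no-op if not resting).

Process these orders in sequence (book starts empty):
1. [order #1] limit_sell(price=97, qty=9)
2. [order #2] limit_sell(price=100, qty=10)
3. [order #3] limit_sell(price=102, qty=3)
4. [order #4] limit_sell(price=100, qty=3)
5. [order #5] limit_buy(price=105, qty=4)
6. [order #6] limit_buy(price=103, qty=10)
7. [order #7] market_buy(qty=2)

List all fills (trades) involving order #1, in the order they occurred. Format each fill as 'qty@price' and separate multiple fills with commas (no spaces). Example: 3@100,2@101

Answer: 4@97,5@97

Derivation:
After op 1 [order #1] limit_sell(price=97, qty=9): fills=none; bids=[-] asks=[#1:9@97]
After op 2 [order #2] limit_sell(price=100, qty=10): fills=none; bids=[-] asks=[#1:9@97 #2:10@100]
After op 3 [order #3] limit_sell(price=102, qty=3): fills=none; bids=[-] asks=[#1:9@97 #2:10@100 #3:3@102]
After op 4 [order #4] limit_sell(price=100, qty=3): fills=none; bids=[-] asks=[#1:9@97 #2:10@100 #4:3@100 #3:3@102]
After op 5 [order #5] limit_buy(price=105, qty=4): fills=#5x#1:4@97; bids=[-] asks=[#1:5@97 #2:10@100 #4:3@100 #3:3@102]
After op 6 [order #6] limit_buy(price=103, qty=10): fills=#6x#1:5@97 #6x#2:5@100; bids=[-] asks=[#2:5@100 #4:3@100 #3:3@102]
After op 7 [order #7] market_buy(qty=2): fills=#7x#2:2@100; bids=[-] asks=[#2:3@100 #4:3@100 #3:3@102]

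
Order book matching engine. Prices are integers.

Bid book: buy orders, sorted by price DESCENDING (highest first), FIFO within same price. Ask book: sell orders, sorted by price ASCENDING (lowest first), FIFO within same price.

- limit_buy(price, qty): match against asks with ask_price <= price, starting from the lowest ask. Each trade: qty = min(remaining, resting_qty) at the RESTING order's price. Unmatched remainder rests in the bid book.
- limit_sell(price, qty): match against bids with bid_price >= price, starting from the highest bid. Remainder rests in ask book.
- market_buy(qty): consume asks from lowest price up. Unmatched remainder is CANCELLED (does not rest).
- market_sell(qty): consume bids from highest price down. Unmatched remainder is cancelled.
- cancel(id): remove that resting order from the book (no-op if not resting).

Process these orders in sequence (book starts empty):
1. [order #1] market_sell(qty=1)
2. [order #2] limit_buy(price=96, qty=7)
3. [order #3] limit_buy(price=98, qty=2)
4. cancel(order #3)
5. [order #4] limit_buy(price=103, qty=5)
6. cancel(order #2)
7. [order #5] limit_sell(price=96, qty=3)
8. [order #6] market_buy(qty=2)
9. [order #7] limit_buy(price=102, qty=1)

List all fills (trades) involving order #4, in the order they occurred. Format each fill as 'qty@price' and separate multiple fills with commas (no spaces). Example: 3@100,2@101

After op 1 [order #1] market_sell(qty=1): fills=none; bids=[-] asks=[-]
After op 2 [order #2] limit_buy(price=96, qty=7): fills=none; bids=[#2:7@96] asks=[-]
After op 3 [order #3] limit_buy(price=98, qty=2): fills=none; bids=[#3:2@98 #2:7@96] asks=[-]
After op 4 cancel(order #3): fills=none; bids=[#2:7@96] asks=[-]
After op 5 [order #4] limit_buy(price=103, qty=5): fills=none; bids=[#4:5@103 #2:7@96] asks=[-]
After op 6 cancel(order #2): fills=none; bids=[#4:5@103] asks=[-]
After op 7 [order #5] limit_sell(price=96, qty=3): fills=#4x#5:3@103; bids=[#4:2@103] asks=[-]
After op 8 [order #6] market_buy(qty=2): fills=none; bids=[#4:2@103] asks=[-]
After op 9 [order #7] limit_buy(price=102, qty=1): fills=none; bids=[#4:2@103 #7:1@102] asks=[-]

Answer: 3@103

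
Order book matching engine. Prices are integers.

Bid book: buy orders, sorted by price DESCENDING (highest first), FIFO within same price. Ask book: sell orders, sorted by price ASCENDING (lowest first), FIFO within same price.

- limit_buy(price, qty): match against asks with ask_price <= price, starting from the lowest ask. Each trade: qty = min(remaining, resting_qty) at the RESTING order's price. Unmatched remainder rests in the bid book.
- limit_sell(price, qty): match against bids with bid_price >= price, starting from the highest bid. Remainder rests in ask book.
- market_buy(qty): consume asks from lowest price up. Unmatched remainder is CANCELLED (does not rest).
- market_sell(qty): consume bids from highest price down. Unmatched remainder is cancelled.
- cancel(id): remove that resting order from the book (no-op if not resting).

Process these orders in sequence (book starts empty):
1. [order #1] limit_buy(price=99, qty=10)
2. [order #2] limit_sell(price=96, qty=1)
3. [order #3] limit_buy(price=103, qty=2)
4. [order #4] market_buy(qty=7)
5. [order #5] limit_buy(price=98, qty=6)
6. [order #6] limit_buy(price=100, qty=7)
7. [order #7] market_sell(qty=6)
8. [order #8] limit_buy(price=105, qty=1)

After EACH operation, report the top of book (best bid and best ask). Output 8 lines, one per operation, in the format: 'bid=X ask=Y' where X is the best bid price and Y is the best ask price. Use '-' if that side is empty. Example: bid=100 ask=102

After op 1 [order #1] limit_buy(price=99, qty=10): fills=none; bids=[#1:10@99] asks=[-]
After op 2 [order #2] limit_sell(price=96, qty=1): fills=#1x#2:1@99; bids=[#1:9@99] asks=[-]
After op 3 [order #3] limit_buy(price=103, qty=2): fills=none; bids=[#3:2@103 #1:9@99] asks=[-]
After op 4 [order #4] market_buy(qty=7): fills=none; bids=[#3:2@103 #1:9@99] asks=[-]
After op 5 [order #5] limit_buy(price=98, qty=6): fills=none; bids=[#3:2@103 #1:9@99 #5:6@98] asks=[-]
After op 6 [order #6] limit_buy(price=100, qty=7): fills=none; bids=[#3:2@103 #6:7@100 #1:9@99 #5:6@98] asks=[-]
After op 7 [order #7] market_sell(qty=6): fills=#3x#7:2@103 #6x#7:4@100; bids=[#6:3@100 #1:9@99 #5:6@98] asks=[-]
After op 8 [order #8] limit_buy(price=105, qty=1): fills=none; bids=[#8:1@105 #6:3@100 #1:9@99 #5:6@98] asks=[-]

Answer: bid=99 ask=-
bid=99 ask=-
bid=103 ask=-
bid=103 ask=-
bid=103 ask=-
bid=103 ask=-
bid=100 ask=-
bid=105 ask=-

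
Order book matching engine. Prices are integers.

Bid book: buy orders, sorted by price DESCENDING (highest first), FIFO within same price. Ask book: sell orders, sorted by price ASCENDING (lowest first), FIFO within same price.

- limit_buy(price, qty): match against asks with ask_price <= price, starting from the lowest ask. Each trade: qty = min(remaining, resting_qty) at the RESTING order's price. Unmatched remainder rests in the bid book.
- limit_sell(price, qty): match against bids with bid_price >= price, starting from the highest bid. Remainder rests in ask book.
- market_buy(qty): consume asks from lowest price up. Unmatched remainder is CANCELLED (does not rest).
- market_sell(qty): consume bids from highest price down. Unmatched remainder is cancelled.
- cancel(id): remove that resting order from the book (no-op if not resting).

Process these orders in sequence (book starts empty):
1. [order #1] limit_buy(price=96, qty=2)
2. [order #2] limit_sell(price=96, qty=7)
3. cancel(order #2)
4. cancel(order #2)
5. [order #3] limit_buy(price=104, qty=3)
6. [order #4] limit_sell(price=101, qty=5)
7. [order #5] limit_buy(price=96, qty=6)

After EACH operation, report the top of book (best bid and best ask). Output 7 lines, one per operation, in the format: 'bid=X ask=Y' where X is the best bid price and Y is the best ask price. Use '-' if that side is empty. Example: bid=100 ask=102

Answer: bid=96 ask=-
bid=- ask=96
bid=- ask=-
bid=- ask=-
bid=104 ask=-
bid=- ask=101
bid=96 ask=101

Derivation:
After op 1 [order #1] limit_buy(price=96, qty=2): fills=none; bids=[#1:2@96] asks=[-]
After op 2 [order #2] limit_sell(price=96, qty=7): fills=#1x#2:2@96; bids=[-] asks=[#2:5@96]
After op 3 cancel(order #2): fills=none; bids=[-] asks=[-]
After op 4 cancel(order #2): fills=none; bids=[-] asks=[-]
After op 5 [order #3] limit_buy(price=104, qty=3): fills=none; bids=[#3:3@104] asks=[-]
After op 6 [order #4] limit_sell(price=101, qty=5): fills=#3x#4:3@104; bids=[-] asks=[#4:2@101]
After op 7 [order #5] limit_buy(price=96, qty=6): fills=none; bids=[#5:6@96] asks=[#4:2@101]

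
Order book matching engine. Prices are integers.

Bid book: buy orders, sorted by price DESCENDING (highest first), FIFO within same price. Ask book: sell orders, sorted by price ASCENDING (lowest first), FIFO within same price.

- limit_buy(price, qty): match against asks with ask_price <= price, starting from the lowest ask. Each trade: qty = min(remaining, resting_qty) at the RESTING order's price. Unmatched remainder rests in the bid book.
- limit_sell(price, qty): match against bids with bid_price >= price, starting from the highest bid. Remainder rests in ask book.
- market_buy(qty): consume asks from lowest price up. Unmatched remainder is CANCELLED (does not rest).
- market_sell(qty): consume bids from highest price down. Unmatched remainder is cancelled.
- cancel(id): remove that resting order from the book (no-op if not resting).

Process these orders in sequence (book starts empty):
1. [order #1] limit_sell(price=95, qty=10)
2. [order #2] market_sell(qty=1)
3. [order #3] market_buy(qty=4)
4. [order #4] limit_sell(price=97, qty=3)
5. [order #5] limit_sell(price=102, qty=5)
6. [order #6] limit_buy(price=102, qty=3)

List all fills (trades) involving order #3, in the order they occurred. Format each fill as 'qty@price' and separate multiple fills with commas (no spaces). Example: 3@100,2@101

After op 1 [order #1] limit_sell(price=95, qty=10): fills=none; bids=[-] asks=[#1:10@95]
After op 2 [order #2] market_sell(qty=1): fills=none; bids=[-] asks=[#1:10@95]
After op 3 [order #3] market_buy(qty=4): fills=#3x#1:4@95; bids=[-] asks=[#1:6@95]
After op 4 [order #4] limit_sell(price=97, qty=3): fills=none; bids=[-] asks=[#1:6@95 #4:3@97]
After op 5 [order #5] limit_sell(price=102, qty=5): fills=none; bids=[-] asks=[#1:6@95 #4:3@97 #5:5@102]
After op 6 [order #6] limit_buy(price=102, qty=3): fills=#6x#1:3@95; bids=[-] asks=[#1:3@95 #4:3@97 #5:5@102]

Answer: 4@95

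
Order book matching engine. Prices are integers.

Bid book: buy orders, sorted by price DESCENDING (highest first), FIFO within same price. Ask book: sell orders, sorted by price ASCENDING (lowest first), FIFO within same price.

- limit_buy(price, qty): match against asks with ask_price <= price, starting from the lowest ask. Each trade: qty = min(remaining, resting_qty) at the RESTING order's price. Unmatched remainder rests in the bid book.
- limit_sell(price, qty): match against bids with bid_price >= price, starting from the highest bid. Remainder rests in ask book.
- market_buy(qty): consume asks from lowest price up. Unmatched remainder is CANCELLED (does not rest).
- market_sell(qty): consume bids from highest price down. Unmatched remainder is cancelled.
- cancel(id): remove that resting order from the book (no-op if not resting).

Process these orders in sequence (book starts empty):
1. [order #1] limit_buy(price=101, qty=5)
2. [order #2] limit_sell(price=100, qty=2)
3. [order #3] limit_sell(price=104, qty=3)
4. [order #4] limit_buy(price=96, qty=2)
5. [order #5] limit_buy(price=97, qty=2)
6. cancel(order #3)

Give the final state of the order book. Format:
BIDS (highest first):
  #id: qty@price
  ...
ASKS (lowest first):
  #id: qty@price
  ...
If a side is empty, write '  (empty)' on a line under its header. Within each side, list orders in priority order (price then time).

After op 1 [order #1] limit_buy(price=101, qty=5): fills=none; bids=[#1:5@101] asks=[-]
After op 2 [order #2] limit_sell(price=100, qty=2): fills=#1x#2:2@101; bids=[#1:3@101] asks=[-]
After op 3 [order #3] limit_sell(price=104, qty=3): fills=none; bids=[#1:3@101] asks=[#3:3@104]
After op 4 [order #4] limit_buy(price=96, qty=2): fills=none; bids=[#1:3@101 #4:2@96] asks=[#3:3@104]
After op 5 [order #5] limit_buy(price=97, qty=2): fills=none; bids=[#1:3@101 #5:2@97 #4:2@96] asks=[#3:3@104]
After op 6 cancel(order #3): fills=none; bids=[#1:3@101 #5:2@97 #4:2@96] asks=[-]

Answer: BIDS (highest first):
  #1: 3@101
  #5: 2@97
  #4: 2@96
ASKS (lowest first):
  (empty)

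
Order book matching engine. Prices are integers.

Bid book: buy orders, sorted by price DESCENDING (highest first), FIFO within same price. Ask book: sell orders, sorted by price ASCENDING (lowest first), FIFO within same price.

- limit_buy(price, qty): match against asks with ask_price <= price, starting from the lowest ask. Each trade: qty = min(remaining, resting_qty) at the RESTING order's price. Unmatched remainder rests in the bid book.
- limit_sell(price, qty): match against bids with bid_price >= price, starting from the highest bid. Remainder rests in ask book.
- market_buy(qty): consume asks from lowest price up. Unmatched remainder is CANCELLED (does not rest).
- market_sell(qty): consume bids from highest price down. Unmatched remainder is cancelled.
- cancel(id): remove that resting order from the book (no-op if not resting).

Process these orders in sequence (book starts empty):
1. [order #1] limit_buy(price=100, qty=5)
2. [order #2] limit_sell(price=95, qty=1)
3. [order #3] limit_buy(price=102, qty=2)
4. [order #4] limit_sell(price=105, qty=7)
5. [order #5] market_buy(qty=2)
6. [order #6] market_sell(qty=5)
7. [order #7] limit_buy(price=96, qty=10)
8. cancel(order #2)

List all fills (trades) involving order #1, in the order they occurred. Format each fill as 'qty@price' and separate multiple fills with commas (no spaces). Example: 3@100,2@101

Answer: 1@100,3@100

Derivation:
After op 1 [order #1] limit_buy(price=100, qty=5): fills=none; bids=[#1:5@100] asks=[-]
After op 2 [order #2] limit_sell(price=95, qty=1): fills=#1x#2:1@100; bids=[#1:4@100] asks=[-]
After op 3 [order #3] limit_buy(price=102, qty=2): fills=none; bids=[#3:2@102 #1:4@100] asks=[-]
After op 4 [order #4] limit_sell(price=105, qty=7): fills=none; bids=[#3:2@102 #1:4@100] asks=[#4:7@105]
After op 5 [order #5] market_buy(qty=2): fills=#5x#4:2@105; bids=[#3:2@102 #1:4@100] asks=[#4:5@105]
After op 6 [order #6] market_sell(qty=5): fills=#3x#6:2@102 #1x#6:3@100; bids=[#1:1@100] asks=[#4:5@105]
After op 7 [order #7] limit_buy(price=96, qty=10): fills=none; bids=[#1:1@100 #7:10@96] asks=[#4:5@105]
After op 8 cancel(order #2): fills=none; bids=[#1:1@100 #7:10@96] asks=[#4:5@105]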